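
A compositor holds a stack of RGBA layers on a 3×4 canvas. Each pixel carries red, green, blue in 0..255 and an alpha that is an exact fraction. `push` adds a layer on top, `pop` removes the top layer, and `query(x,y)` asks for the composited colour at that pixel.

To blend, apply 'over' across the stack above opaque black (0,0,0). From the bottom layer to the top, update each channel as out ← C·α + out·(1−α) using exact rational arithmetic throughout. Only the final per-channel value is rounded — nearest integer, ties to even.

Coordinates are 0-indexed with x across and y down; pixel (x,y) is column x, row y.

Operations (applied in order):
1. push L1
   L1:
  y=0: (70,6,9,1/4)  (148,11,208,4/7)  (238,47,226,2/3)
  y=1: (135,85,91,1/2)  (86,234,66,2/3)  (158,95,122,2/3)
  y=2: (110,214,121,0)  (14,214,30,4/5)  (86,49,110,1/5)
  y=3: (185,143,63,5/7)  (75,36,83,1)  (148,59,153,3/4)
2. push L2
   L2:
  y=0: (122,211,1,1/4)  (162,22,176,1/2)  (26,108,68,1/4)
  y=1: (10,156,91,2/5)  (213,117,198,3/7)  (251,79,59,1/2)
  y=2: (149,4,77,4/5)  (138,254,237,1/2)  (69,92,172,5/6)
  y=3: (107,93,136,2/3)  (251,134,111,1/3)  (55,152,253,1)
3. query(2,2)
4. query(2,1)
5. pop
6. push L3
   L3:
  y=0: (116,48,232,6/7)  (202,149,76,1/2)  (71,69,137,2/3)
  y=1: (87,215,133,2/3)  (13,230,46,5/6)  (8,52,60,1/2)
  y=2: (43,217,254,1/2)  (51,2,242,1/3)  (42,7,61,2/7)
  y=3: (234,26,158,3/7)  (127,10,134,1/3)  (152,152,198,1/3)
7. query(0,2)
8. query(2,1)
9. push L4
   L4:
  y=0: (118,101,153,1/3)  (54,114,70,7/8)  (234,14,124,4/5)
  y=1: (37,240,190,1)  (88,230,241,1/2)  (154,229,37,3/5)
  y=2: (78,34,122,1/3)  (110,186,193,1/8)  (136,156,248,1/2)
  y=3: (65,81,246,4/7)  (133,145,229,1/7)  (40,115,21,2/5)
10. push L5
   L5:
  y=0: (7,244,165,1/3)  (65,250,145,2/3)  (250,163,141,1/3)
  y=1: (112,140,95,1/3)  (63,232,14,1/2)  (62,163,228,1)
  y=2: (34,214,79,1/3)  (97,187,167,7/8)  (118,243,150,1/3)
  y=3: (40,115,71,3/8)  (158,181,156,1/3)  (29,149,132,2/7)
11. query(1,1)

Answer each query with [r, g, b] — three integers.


(2,2) stack=L1,L2; from [0,0,0]:
+L1 (α=1/5) → [86/5, 49/5, 22]
+L2 (α=5/6) → [1811/30, 783/10, 147]
= [60, 78, 147]

query (2,1) [L1,L2] — begin 0,0,0
+L1 (α=2/3) → [316/3, 190/3, 244/3]
+L2 (α=1/2) → [1069/6, 427/6, 421/6]
→ [178, 71, 70]

query (0,2) [L1,L3] — begin 0,0,0
after L1 α=0: [0, 0, 0]
after L3 α=1/2: [43/2, 217/2, 127]
→ [22, 108, 127]

(2,1) stack=L1,L3; from [0,0,0]:
+L1 (α=2/3) → [316/3, 190/3, 244/3]
+L3 (α=1/2) → [170/3, 173/3, 212/3]
= [57, 58, 71]

at x=1,y=1 over L1,L3,L4,L5:
+L1 (α=2/3) → [172/3, 156, 44]
+L3 (α=5/6) → [367/18, 653/3, 137/3]
+L4 (α=1/2) → [1951/36, 1343/6, 430/3]
+L5 (α=1/2) → [4219/72, 2735/12, 236/3]
rounded: [59, 228, 79]


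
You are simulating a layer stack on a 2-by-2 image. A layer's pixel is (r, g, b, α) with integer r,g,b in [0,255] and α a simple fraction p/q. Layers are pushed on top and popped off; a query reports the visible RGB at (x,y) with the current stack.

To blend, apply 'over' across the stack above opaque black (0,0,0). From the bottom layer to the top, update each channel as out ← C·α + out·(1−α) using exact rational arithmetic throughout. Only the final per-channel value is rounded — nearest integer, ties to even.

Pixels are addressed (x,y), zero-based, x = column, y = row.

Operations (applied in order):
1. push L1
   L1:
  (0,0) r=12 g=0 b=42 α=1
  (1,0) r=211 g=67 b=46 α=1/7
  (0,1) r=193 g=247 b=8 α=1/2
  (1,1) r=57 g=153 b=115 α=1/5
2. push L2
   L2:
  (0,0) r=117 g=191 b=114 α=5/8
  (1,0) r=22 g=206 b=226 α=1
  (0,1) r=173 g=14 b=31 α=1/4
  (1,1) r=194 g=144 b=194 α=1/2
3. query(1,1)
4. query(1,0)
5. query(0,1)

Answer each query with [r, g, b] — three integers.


(1,1) stack=L1,L2; from [0,0,0]:
after L1 α=1/5: [57/5, 153/5, 23]
after L2 α=1/2: [1027/10, 873/10, 217/2]
rounded: [103, 87, 108]

at x=1,y=0 over L1,L2:
L1 α=1/7: [211/7, 67/7, 46/7]
L2 α=1: [22, 206, 226]
= [22, 206, 226]

at x=0,y=1 over L1,L2:
+L1 (α=1/2) → [193/2, 247/2, 4]
+L2 (α=1/4) → [925/8, 769/8, 43/4]
→ [116, 96, 11]


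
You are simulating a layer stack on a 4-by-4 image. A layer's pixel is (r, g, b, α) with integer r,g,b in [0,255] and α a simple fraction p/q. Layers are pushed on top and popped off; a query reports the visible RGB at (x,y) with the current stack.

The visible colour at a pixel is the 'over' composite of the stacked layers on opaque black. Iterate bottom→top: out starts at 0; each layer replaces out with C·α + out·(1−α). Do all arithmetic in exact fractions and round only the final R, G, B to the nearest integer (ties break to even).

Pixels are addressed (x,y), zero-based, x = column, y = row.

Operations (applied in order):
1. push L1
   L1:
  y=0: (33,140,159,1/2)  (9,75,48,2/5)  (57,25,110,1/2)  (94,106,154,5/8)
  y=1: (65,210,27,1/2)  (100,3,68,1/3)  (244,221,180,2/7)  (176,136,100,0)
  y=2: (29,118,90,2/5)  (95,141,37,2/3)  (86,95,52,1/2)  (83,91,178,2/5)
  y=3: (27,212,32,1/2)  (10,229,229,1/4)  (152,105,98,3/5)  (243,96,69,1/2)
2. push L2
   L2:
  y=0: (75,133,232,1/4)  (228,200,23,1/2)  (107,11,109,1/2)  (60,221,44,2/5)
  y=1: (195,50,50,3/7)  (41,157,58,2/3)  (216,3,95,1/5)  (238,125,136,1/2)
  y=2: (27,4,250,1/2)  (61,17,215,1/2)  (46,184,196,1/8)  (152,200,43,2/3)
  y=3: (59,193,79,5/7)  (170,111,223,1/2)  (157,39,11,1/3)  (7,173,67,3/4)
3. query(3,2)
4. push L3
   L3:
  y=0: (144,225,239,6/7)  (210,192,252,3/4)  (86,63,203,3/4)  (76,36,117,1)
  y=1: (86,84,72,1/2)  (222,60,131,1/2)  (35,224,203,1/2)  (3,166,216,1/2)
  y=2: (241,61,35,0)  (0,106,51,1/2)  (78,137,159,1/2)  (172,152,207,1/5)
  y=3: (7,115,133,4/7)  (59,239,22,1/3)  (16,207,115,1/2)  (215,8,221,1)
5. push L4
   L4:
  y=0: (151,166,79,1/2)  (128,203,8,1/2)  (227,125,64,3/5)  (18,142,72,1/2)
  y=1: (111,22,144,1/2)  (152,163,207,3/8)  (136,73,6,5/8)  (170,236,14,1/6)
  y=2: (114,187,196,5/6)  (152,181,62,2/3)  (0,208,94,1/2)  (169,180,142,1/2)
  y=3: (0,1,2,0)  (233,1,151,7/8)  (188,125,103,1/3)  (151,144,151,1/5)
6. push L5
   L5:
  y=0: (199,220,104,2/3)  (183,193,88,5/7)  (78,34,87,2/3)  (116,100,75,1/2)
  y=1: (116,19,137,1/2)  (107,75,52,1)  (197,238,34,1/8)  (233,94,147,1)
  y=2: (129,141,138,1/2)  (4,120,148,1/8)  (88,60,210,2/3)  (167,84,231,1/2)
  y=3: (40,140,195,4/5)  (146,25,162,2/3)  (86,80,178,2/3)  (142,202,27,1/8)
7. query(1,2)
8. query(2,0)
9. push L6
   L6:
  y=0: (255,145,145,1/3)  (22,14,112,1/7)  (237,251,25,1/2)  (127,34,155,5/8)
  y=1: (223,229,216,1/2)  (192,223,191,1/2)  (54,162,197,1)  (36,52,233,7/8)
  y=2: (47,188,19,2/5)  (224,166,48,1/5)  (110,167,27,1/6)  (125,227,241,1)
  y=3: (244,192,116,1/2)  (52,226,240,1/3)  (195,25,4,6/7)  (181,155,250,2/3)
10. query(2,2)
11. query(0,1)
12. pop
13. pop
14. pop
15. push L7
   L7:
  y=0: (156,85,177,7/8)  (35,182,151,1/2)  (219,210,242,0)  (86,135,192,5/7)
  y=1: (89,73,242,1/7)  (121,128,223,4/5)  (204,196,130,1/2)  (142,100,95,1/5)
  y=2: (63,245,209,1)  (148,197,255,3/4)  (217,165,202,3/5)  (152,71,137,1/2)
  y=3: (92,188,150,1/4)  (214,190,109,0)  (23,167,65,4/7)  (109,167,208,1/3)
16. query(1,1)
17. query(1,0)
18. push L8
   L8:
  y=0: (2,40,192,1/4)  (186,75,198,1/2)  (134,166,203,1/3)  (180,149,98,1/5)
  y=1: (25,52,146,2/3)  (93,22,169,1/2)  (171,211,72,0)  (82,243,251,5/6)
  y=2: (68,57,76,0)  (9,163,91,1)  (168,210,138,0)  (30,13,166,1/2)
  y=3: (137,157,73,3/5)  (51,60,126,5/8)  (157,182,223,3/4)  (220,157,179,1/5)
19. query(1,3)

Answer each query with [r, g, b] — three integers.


query (3,2) [L1,L2] — begin 0,0,0
+L1 (α=2/5) → [166/5, 182/5, 356/5]
+L2 (α=2/3) → [562/5, 2182/15, 262/5]
= [112, 145, 52]

query (1,2) [L1,L2,L3,L4,L5] — begin 0,0,0
+L1 (α=2/3) → [190/3, 94, 74/3]
+L2 (α=1/2) → [373/6, 111/2, 719/6]
+L3 (α=1/2) → [373/12, 323/4, 1025/12]
+L4 (α=2/3) → [4021/36, 1771/12, 2513/36]
+L5 (α=1/8) → [28291/288, 13837/96, 22919/288]
rounded: [98, 144, 80]

at x=2,y=0 over L1,L2,L3,L4,L5:
+L1 (α=1/2) → [57/2, 25/2, 55]
+L2 (α=1/2) → [271/4, 47/4, 82]
+L3 (α=3/4) → [1303/16, 803/16, 691/4]
+L4 (α=3/5) → [6751/40, 3803/40, 215/2]
+L5 (α=2/3) → [12991/120, 6523/120, 563/6]
rounded: [108, 54, 94]

at x=2,y=2 over L1,L2,L3,L4,L5,L6:
+L1 (α=1/2) → [43, 95/2, 26]
+L2 (α=1/8) → [347/8, 1033/16, 189/4]
+L3 (α=1/2) → [971/16, 3225/32, 825/8]
+L4 (α=1/2) → [971/32, 9881/64, 1577/16]
+L5 (α=2/3) → [2201/32, 17561/192, 8297/48]
+L6 (α=1/6) → [14525/192, 119869/1152, 42781/288]
→ [76, 104, 149]

query (0,1) [L1,L2,L3,L4,L5,L6] — begin 0,0,0
+L1 (α=1/2) → [65/2, 105, 27/2]
+L2 (α=3/7) → [715/7, 570/7, 204/7]
+L3 (α=1/2) → [1317/14, 579/7, 354/7]
+L4 (α=1/2) → [2871/28, 733/14, 681/7]
+L5 (α=1/2) → [6119/56, 999/28, 820/7]
+L6 (α=1/2) → [18607/112, 7411/56, 1166/7]
rounded: [166, 132, 167]

query (1,1) [L1,L2,L3,L7] — begin 0,0,0
L1 α=1/3: [100/3, 1, 68/3]
L2 α=2/3: [346/9, 105, 416/9]
L3 α=1/2: [1172/9, 165/2, 1595/18]
L7 α=4/5: [5528/45, 1189/10, 17651/90]
rounded: [123, 119, 196]

at x=1,y=0 over L1,L2,L3,L7:
+L1 (α=2/5) → [18/5, 30, 96/5]
+L2 (α=1/2) → [579/5, 115, 211/10]
+L3 (α=3/4) → [3729/20, 691/4, 7771/40]
+L7 (α=1/2) → [4429/40, 1419/8, 13811/80]
= [111, 177, 173]

at x=1,y=3 over L1,L2,L3,L7,L8:
+L1 (α=1/4) → [5/2, 229/4, 229/4]
+L2 (α=1/2) → [345/4, 673/8, 1121/8]
+L3 (α=1/3) → [463/6, 543/4, 403/4]
+L7 (α=0) → [463/6, 543/4, 403/4]
+L8 (α=5/8) → [973/16, 2829/32, 3729/32]
= [61, 88, 117]


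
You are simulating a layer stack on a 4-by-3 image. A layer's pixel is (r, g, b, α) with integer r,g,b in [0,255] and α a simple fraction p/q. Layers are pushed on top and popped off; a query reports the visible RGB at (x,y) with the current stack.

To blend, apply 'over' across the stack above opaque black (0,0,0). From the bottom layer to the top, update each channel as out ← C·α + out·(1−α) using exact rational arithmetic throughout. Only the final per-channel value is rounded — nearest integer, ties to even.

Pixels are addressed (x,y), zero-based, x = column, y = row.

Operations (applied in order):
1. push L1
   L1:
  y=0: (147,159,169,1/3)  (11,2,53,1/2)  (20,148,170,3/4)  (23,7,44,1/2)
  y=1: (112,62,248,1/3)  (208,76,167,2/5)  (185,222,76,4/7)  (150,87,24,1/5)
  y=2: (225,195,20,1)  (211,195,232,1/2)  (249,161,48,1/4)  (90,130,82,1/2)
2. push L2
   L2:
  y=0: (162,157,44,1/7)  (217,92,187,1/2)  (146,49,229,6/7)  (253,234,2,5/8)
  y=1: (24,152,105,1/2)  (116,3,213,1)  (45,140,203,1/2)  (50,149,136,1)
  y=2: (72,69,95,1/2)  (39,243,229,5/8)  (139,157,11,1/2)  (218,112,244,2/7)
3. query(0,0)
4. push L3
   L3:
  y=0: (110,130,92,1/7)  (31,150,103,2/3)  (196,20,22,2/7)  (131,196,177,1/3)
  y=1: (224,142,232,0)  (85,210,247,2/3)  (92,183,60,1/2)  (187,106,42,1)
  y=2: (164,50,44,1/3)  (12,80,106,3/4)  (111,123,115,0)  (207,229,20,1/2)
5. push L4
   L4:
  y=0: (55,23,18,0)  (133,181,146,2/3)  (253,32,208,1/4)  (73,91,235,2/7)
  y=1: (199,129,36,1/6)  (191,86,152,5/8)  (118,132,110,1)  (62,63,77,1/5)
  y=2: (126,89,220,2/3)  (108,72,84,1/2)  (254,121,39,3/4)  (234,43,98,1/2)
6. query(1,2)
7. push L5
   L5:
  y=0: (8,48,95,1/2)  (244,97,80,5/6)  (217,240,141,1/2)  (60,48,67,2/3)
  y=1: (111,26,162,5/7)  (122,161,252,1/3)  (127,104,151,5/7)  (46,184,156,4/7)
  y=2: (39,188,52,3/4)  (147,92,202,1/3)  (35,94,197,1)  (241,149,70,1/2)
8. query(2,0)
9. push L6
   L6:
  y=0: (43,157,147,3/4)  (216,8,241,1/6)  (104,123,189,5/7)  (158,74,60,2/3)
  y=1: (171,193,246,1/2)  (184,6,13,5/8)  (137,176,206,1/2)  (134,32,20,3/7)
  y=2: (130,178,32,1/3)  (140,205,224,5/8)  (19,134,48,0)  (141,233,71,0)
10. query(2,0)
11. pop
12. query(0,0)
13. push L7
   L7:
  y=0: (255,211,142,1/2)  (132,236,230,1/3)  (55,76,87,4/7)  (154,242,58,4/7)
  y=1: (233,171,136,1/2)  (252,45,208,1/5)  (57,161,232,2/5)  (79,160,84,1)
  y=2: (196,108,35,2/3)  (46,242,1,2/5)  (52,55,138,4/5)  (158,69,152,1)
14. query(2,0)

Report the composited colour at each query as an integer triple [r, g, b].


query (0,0) [L1,L2] — begin 0,0,0
+L1 (α=1/3) → [49, 53, 169/3]
+L2 (α=1/7) → [456/7, 475/7, 382/7]
= [65, 68, 55]

query (1,2) [L1,L2,L3,L4] — begin 0,0,0
L1 α=1/2: [211/2, 195/2, 116]
L2 α=5/8: [1023/16, 3015/16, 1493/8]
L3 α=3/4: [1599/64, 6855/64, 4037/32]
L4 α=1/2: [8511/128, 11463/128, 6725/64]
= [66, 90, 105]

query (2,0) [L1,L2,L3,L4,L5] — begin 0,0,0
after L1 α=3/4: [15, 111, 255/2]
after L2 α=6/7: [891/7, 405/7, 429/2]
after L3 α=2/7: [7199/49, 2305/49, 319/2]
after L4 α=1/4: [16997/98, 8483/196, 1373/8]
after L5 α=1/2: [38263/196, 55523/392, 2501/16]
= [195, 142, 156]

at x=2,y=0 over L1,L2,L3,L4,L5,L6:
after L1 α=3/4: [15, 111, 255/2]
after L2 α=6/7: [891/7, 405/7, 429/2]
after L3 α=2/7: [7199/49, 2305/49, 319/2]
after L4 α=1/4: [16997/98, 8483/196, 1373/8]
after L5 α=1/2: [38263/196, 55523/392, 2501/16]
after L6 α=5/7: [89223/686, 176063/1372, 10061/56]
= [130, 128, 180]

(0,0) stack=L1,L2,L3,L4,L5; from [0,0,0]:
+L1 (α=1/3) → [49, 53, 169/3]
+L2 (α=1/7) → [456/7, 475/7, 382/7]
+L3 (α=1/7) → [3506/49, 3760/49, 2936/49]
+L4 (α=0) → [3506/49, 3760/49, 2936/49]
+L5 (α=1/2) → [1949/49, 3056/49, 7591/98]
→ [40, 62, 77]

query (2,0) [L1,L2,L3,L4,L5,L7] — begin 0,0,0
after L1 α=3/4: [15, 111, 255/2]
after L2 α=6/7: [891/7, 405/7, 429/2]
after L3 α=2/7: [7199/49, 2305/49, 319/2]
after L4 α=1/4: [16997/98, 8483/196, 1373/8]
after L5 α=1/2: [38263/196, 55523/392, 2501/16]
after L7 α=4/7: [157909/1372, 285737/2744, 13071/112]
→ [115, 104, 117]


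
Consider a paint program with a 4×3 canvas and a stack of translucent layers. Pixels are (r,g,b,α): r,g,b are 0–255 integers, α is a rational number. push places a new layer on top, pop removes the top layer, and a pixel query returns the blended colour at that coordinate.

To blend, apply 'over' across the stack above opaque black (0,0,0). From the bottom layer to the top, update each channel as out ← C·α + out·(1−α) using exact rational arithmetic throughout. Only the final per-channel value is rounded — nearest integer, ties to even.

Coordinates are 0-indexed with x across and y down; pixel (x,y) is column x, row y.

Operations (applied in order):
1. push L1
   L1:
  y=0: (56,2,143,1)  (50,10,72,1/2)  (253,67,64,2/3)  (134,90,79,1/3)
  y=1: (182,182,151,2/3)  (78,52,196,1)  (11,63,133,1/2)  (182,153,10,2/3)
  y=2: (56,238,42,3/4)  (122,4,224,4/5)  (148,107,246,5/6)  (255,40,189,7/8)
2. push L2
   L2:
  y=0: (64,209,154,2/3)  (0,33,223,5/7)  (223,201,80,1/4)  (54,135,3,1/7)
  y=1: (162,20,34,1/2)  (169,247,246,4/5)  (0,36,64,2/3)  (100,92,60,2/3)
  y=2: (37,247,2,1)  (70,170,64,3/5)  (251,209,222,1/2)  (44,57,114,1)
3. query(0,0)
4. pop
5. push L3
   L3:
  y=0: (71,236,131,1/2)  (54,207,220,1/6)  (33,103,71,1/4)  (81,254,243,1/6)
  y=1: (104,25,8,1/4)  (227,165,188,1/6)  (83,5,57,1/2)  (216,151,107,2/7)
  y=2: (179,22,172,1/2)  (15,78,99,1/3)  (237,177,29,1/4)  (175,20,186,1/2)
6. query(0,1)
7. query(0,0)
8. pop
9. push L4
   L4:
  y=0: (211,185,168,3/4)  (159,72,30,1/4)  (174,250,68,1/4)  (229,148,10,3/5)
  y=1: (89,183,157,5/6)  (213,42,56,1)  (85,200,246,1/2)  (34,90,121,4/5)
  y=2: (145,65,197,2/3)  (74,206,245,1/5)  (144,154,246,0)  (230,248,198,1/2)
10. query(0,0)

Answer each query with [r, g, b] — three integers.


(0,0) stack=L1,L2; from [0,0,0]:
L1 α=1: [56, 2, 143]
L2 α=2/3: [184/3, 140, 451/3]
= [61, 140, 150]

at x=0,y=1 over L1,L3:
L1 α=2/3: [364/3, 364/3, 302/3]
L3 α=1/4: [117, 389/4, 155/2]
rounded: [117, 97, 78]

(0,0) stack=L1,L3; from [0,0,0]:
+L1 (α=1) → [56, 2, 143]
+L3 (α=1/2) → [127/2, 119, 137]
rounded: [64, 119, 137]

query (0,0) [L1,L4] — begin 0,0,0
+L1 (α=1) → [56, 2, 143]
+L4 (α=3/4) → [689/4, 557/4, 647/4]
= [172, 139, 162]


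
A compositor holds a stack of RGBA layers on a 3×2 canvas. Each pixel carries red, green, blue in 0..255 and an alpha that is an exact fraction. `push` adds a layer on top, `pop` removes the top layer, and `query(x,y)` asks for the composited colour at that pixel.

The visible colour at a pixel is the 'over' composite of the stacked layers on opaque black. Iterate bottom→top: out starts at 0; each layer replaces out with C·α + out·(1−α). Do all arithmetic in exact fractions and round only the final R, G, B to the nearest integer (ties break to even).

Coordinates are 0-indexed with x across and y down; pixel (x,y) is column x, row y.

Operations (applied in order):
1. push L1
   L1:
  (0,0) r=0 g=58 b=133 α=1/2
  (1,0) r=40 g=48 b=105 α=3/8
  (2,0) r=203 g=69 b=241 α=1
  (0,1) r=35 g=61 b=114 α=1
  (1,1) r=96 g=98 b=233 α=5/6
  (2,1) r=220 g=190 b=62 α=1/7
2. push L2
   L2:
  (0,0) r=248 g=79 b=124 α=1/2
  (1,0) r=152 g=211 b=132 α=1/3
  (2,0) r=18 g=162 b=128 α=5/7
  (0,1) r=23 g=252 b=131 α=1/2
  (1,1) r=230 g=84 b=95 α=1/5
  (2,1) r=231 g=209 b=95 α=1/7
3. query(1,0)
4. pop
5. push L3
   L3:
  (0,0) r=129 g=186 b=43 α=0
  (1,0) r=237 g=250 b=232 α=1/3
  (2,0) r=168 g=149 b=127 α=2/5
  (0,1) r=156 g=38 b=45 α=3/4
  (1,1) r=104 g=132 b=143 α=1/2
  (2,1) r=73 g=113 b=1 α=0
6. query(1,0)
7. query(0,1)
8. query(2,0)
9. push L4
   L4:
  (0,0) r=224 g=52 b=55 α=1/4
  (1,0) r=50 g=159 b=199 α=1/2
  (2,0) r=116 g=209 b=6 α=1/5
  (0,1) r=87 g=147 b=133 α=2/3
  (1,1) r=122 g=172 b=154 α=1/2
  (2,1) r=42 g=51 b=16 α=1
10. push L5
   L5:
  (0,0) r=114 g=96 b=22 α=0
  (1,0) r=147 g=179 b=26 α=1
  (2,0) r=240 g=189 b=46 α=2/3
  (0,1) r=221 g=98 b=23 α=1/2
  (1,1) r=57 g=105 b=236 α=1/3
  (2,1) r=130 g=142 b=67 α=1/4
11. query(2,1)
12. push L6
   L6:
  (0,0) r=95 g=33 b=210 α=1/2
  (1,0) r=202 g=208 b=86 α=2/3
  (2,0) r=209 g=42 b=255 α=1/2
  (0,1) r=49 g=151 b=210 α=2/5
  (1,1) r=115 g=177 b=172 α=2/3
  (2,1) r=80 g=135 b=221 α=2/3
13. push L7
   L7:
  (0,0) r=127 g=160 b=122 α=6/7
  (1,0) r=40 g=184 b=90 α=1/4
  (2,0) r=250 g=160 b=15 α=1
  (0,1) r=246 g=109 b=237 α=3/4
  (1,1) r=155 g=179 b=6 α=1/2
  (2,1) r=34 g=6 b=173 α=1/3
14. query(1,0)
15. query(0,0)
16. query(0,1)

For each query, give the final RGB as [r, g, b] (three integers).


query (1,0) [L1,L2] — begin 0,0,0
+L1 (α=3/8) → [15, 18, 315/8]
+L2 (α=1/3) → [182/3, 247/3, 281/4]
rounded: [61, 82, 70]

query (1,0) [L1,L3] — begin 0,0,0
+L1 (α=3/8) → [15, 18, 315/8]
+L3 (α=1/3) → [89, 286/3, 1243/12]
rounded: [89, 95, 104]

(0,1) stack=L1,L3; from [0,0,0]:
L1 α=1: [35, 61, 114]
L3 α=3/4: [503/4, 175/4, 249/4]
rounded: [126, 44, 62]

at x=2,y=0 over L1,L3:
L1 α=1: [203, 69, 241]
L3 α=2/5: [189, 101, 977/5]
→ [189, 101, 195]

at x=2,y=1 over L1,L3,L4,L5:
L1 α=1/7: [220/7, 190/7, 62/7]
L3 α=0: [220/7, 190/7, 62/7]
L4 α=1: [42, 51, 16]
L5 α=1/4: [64, 295/4, 115/4]
= [64, 74, 29]

at x=1,y=0 over L1,L3,L4,L5,L6,L7:
+L1 (α=3/8) → [15, 18, 315/8]
+L3 (α=1/3) → [89, 286/3, 1243/12]
+L4 (α=1/2) → [139/2, 763/6, 3631/24]
+L5 (α=1) → [147, 179, 26]
+L6 (α=2/3) → [551/3, 595/3, 66]
+L7 (α=1/4) → [591/4, 779/4, 72]
= [148, 195, 72]

(0,0) stack=L1,L3,L4,L5,L6,L7; from [0,0,0]:
after L1 α=1/2: [0, 29, 133/2]
after L3 α=0: [0, 29, 133/2]
after L4 α=1/4: [56, 139/4, 509/8]
after L5 α=0: [56, 139/4, 509/8]
after L6 α=1/2: [151/2, 271/8, 2189/16]
after L7 α=6/7: [1675/14, 7951/56, 13901/112]
→ [120, 142, 124]

at x=0,y=1 over L1,L3,L4,L5,L6,L7:
+L1 (α=1) → [35, 61, 114]
+L3 (α=3/4) → [503/4, 175/4, 249/4]
+L4 (α=2/3) → [1199/12, 1351/12, 1313/12]
+L5 (α=1/2) → [3851/24, 2527/24, 1589/24]
+L6 (α=2/5) → [927/8, 4943/40, 4949/40]
+L7 (α=3/4) → [6831/32, 18023/160, 33389/160]
rounded: [213, 113, 209]


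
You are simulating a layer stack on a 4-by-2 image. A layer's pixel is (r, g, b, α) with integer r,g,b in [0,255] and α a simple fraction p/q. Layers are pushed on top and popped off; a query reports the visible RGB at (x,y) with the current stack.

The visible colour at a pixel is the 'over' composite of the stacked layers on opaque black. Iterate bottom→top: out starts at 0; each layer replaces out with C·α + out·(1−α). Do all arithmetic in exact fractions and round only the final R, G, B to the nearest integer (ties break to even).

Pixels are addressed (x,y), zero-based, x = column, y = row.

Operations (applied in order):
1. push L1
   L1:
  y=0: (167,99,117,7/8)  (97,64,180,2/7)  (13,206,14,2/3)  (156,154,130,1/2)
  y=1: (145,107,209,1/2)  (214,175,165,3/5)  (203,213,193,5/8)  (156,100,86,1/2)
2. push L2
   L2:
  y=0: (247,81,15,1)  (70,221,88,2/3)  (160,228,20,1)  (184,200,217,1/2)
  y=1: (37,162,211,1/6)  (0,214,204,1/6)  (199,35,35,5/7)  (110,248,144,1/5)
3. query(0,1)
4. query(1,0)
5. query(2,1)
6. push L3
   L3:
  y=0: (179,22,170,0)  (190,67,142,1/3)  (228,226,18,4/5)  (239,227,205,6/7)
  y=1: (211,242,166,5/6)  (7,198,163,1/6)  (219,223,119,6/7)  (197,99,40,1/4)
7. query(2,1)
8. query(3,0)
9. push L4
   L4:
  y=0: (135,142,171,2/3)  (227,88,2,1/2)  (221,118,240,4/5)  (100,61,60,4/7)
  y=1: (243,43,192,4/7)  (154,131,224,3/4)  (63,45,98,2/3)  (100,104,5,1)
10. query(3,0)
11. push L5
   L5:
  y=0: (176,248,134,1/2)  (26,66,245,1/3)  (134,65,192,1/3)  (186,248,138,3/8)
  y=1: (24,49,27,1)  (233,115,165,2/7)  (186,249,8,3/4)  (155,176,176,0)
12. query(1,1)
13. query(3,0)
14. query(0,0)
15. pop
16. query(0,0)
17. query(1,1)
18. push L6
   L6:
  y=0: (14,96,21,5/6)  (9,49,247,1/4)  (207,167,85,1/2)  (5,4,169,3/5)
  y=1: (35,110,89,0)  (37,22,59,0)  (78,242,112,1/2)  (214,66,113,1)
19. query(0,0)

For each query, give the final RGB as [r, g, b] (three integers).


at x=0,y=1 over L1,L2:
+L1 (α=1/2) → [145/2, 107/2, 209/2]
+L2 (α=1/6) → [799/12, 859/12, 489/4]
rounded: [67, 72, 122]

query (1,0) [L1,L2] — begin 0,0,0
L1 α=2/7: [194/7, 128/7, 360/7]
L2 α=2/3: [1174/21, 1074/7, 1592/21]
→ [56, 153, 76]

at x=2,y=1 over L1,L2:
L1 α=5/8: [1015/8, 1065/8, 965/8]
L2 α=5/7: [4995/28, 1765/28, 1665/28]
→ [178, 63, 59]

query (2,1) [L1,L2,L3] — begin 0,0,0
+L1 (α=5/8) → [1015/8, 1065/8, 965/8]
+L2 (α=5/7) → [4995/28, 1765/28, 1665/28]
+L3 (α=6/7) → [41787/196, 39229/196, 21657/196]
→ [213, 200, 110]

query (3,0) [L1,L2,L3] — begin 0,0,0
after L1 α=1/2: [78, 77, 65]
after L2 α=1/2: [131, 277/2, 141]
after L3 α=6/7: [1565/7, 3001/14, 1371/7]
= [224, 214, 196]

query (3,0) [L1,L2,L3,L4] — begin 0,0,0
after L1 α=1/2: [78, 77, 65]
after L2 α=1/2: [131, 277/2, 141]
after L3 α=6/7: [1565/7, 3001/14, 1371/7]
after L4 α=4/7: [7495/49, 12419/98, 5793/49]
rounded: [153, 127, 118]

query (1,1) [L1,L2,L3,L4,L5] — begin 0,0,0
after L1 α=3/5: [642/5, 105, 99]
after L2 α=1/6: [107, 739/6, 233/2]
after L3 α=1/6: [271/3, 4883/36, 497/4]
after L4 α=3/4: [1657/12, 19031/144, 3185/16]
after L5 α=2/7: [13877/84, 18325/144, 21205/112]
= [165, 127, 189]

(3,0) stack=L1,L2,L3,L4,L5; from [0,0,0]:
+L1 (α=1/2) → [78, 77, 65]
+L2 (α=1/2) → [131, 277/2, 141]
+L3 (α=6/7) → [1565/7, 3001/14, 1371/7]
+L4 (α=4/7) → [7495/49, 12419/98, 5793/49]
+L5 (α=3/8) → [64817/392, 135007/784, 49251/392]
rounded: [165, 172, 126]

at x=0,y=0 over L1,L2,L3,L4,L5:
L1 α=7/8: [1169/8, 693/8, 819/8]
L2 α=1: [247, 81, 15]
L3 α=0: [247, 81, 15]
L4 α=2/3: [517/3, 365/3, 119]
L5 α=1/2: [1045/6, 1109/6, 253/2]
= [174, 185, 126]

query (0,0) [L1,L2,L3,L4] — begin 0,0,0
+L1 (α=7/8) → [1169/8, 693/8, 819/8]
+L2 (α=1) → [247, 81, 15]
+L3 (α=0) → [247, 81, 15]
+L4 (α=2/3) → [517/3, 365/3, 119]
→ [172, 122, 119]

(1,1) stack=L1,L2,L3,L4; from [0,0,0]:
after L1 α=3/5: [642/5, 105, 99]
after L2 α=1/6: [107, 739/6, 233/2]
after L3 α=1/6: [271/3, 4883/36, 497/4]
after L4 α=3/4: [1657/12, 19031/144, 3185/16]
rounded: [138, 132, 199]

at x=0,y=0 over L1,L2,L3,L4,L6:
after L1 α=7/8: [1169/8, 693/8, 819/8]
after L2 α=1: [247, 81, 15]
after L3 α=0: [247, 81, 15]
after L4 α=2/3: [517/3, 365/3, 119]
after L6 α=5/6: [727/18, 1805/18, 112/3]
rounded: [40, 100, 37]


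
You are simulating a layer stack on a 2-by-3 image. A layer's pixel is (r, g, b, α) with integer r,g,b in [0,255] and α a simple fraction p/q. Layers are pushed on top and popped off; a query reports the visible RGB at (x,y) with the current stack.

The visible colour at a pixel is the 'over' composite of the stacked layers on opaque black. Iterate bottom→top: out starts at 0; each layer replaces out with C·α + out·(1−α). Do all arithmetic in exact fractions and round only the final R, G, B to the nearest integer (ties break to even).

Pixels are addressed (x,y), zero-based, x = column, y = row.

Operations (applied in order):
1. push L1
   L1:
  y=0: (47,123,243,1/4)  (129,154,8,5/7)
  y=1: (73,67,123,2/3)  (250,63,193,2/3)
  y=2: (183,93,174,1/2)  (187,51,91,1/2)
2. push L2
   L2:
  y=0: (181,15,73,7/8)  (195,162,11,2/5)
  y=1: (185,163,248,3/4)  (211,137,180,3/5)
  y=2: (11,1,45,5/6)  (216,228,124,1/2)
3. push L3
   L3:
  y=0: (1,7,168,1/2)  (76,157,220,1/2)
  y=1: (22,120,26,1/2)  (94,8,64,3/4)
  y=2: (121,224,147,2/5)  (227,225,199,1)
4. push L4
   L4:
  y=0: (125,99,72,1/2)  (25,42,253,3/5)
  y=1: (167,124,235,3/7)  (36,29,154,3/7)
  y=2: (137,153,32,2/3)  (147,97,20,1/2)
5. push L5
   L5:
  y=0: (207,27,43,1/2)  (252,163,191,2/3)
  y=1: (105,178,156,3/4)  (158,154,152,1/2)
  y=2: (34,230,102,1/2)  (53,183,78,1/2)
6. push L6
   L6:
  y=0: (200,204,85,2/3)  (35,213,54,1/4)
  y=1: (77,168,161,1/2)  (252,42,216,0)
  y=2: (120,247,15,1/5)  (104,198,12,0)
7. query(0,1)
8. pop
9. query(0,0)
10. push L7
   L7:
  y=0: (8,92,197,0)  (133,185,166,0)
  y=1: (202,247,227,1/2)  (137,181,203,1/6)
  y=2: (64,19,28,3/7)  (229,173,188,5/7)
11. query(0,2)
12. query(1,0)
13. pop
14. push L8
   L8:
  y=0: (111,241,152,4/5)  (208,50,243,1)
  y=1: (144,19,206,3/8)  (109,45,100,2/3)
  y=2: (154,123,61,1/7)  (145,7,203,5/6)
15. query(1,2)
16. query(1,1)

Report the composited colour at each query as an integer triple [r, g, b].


at x=0,y=1 over L1,L2,L3,L4,L5,L6:
after L1 α=2/3: [146/3, 134/3, 82]
after L2 α=3/4: [1811/12, 1601/12, 413/2]
after L3 α=1/2: [2075/24, 3041/24, 465/4]
after L4 α=3/7: [5081/42, 5273/42, 1170/7]
after L5 α=3/4: [18311/168, 27701/168, 2223/14]
after L6 α=1/2: [31247/336, 55925/336, 4477/28]
= [93, 166, 160]

at x=0,y=0 over L1,L2,L3,L4,L5:
L1 α=1/4: [47/4, 123/4, 243/4]
L2 α=7/8: [5115/32, 543/32, 2287/32]
L3 α=1/2: [5147/64, 767/64, 7663/64]
L4 α=1/2: [13147/128, 7103/128, 12271/128]
L5 α=1/2: [39643/256, 10559/256, 17775/256]
rounded: [155, 41, 69]

query (0,2) [L1,L2,L3,L4,L5,L7] — begin 0,0,0
+L1 (α=1/2) → [183/2, 93/2, 87]
+L2 (α=5/6) → [293/12, 103/12, 52]
+L3 (α=2/5) → [1261/20, 379/4, 90]
+L4 (α=2/3) → [2247/20, 1603/12, 154/3]
+L5 (α=1/2) → [2927/40, 4363/24, 230/3]
+L7 (α=3/7) → [4847/70, 4705/42, 1172/21]
= [69, 112, 56]

(1,0) stack=L1,L2,L3,L4,L5,L7; from [0,0,0]:
after L1 α=5/7: [645/7, 110, 40/7]
after L2 α=2/5: [933/7, 654/5, 274/35]
after L3 α=1/2: [1465/14, 1439/10, 3987/35]
after L4 α=3/5: [398/7, 2069/25, 34539/175]
after L5 α=2/3: [3926/21, 10219/75, 101389/525]
after L7 α=0: [3926/21, 10219/75, 101389/525]
→ [187, 136, 193]

query (1,2) [L1,L2,L3,L4,L5,L8] — begin 0,0,0
+L1 (α=1/2) → [187/2, 51/2, 91/2]
+L2 (α=1/2) → [619/4, 507/4, 339/4]
+L3 (α=1) → [227, 225, 199]
+L4 (α=1/2) → [187, 161, 219/2]
+L5 (α=1/2) → [120, 172, 375/4]
+L8 (α=5/6) → [845/6, 69/2, 4435/24]
→ [141, 34, 185]

(1,1) stack=L1,L2,L3,L4,L5,L8; from [0,0,0]:
L1 α=2/3: [500/3, 42, 386/3]
L2 α=3/5: [2899/15, 99, 2392/15]
L3 α=3/4: [7129/60, 123/4, 1318/15]
L4 α=3/7: [8749/105, 30, 12202/105]
L5 α=1/2: [25339/210, 92, 14081/105]
L8 α=2/3: [71119/630, 182/3, 35081/315]
rounded: [113, 61, 111]


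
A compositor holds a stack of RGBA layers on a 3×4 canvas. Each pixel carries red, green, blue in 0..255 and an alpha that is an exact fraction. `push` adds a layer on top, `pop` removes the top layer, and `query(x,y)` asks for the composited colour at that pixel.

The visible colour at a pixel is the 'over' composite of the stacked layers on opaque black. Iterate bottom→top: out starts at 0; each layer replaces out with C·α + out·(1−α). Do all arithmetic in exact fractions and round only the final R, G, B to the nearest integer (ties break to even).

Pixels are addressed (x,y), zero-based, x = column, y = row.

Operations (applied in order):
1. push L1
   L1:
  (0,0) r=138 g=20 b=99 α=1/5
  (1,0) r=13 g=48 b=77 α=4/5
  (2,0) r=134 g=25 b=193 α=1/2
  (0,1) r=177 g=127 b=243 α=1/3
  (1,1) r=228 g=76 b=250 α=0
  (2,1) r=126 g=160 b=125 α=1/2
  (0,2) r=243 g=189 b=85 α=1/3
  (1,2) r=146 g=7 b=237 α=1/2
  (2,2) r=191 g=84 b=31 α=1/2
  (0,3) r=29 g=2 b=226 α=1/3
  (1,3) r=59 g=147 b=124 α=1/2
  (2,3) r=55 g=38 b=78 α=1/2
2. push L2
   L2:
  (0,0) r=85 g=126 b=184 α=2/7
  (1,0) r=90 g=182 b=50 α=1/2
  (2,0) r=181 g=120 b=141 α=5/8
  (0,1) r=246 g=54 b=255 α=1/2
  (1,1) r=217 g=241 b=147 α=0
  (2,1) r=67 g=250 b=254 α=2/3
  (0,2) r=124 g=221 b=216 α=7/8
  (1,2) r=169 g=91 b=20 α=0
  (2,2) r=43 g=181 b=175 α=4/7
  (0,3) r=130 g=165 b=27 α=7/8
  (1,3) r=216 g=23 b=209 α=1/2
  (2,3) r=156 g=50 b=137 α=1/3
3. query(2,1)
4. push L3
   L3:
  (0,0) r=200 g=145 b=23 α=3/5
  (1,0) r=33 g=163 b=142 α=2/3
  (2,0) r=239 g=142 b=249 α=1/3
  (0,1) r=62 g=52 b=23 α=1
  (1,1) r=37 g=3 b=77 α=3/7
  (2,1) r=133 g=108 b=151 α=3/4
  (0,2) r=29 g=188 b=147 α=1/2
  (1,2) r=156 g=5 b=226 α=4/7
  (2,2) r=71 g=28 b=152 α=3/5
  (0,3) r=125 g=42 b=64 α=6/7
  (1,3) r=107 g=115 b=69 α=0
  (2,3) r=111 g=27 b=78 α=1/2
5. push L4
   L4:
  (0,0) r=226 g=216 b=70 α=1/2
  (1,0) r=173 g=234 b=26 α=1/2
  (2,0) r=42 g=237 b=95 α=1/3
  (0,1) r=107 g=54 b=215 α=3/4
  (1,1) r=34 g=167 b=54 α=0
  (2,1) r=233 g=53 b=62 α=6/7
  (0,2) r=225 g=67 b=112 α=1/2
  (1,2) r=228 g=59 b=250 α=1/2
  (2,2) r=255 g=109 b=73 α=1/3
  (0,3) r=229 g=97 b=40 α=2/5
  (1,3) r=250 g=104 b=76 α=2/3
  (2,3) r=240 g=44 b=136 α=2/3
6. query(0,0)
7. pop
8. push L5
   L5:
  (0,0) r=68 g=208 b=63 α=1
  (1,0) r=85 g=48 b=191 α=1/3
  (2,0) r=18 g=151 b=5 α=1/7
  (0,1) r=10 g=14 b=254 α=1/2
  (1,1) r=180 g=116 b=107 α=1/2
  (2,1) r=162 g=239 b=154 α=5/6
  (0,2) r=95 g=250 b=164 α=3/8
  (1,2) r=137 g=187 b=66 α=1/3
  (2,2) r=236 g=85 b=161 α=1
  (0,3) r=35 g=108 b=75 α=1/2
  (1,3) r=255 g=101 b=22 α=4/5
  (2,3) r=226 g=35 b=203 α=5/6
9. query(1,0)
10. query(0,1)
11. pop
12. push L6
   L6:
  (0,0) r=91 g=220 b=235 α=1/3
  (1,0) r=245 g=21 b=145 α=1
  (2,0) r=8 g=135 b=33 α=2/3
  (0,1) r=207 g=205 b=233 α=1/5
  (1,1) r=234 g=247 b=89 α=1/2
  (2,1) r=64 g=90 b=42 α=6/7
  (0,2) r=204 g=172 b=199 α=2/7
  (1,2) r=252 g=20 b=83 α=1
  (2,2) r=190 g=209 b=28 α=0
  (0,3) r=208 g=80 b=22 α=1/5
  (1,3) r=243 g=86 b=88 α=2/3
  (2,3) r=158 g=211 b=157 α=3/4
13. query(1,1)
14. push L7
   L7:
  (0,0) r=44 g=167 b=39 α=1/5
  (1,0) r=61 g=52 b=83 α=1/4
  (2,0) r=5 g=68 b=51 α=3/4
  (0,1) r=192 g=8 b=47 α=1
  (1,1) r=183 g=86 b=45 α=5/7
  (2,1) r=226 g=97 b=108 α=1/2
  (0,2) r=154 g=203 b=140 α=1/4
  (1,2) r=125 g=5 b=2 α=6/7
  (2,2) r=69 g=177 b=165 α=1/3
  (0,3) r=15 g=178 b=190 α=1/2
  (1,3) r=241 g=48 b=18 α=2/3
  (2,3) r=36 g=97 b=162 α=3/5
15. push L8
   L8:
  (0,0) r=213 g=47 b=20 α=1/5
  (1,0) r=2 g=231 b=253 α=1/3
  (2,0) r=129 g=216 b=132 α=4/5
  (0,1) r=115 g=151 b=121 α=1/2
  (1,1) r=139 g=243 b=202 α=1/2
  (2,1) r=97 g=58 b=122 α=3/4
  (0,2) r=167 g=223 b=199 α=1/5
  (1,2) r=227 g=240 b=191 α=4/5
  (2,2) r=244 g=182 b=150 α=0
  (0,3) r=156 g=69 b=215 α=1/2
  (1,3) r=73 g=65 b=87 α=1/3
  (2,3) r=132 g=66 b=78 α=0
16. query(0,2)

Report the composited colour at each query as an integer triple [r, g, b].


at x=2,y=1 over L1,L2:
after L1 α=1/2: [63, 80, 125/2]
after L2 α=2/3: [197/3, 580/3, 1141/6]
= [66, 193, 190]

at x=0,y=0 over L1,L2,L3,L4:
+L1 (α=1/5) → [138/5, 4, 99/5]
+L2 (α=2/7) → [44, 272/7, 467/7]
+L3 (α=3/5) → [688/5, 3589/35, 1417/35]
+L4 (α=1/2) → [909/5, 11149/70, 3867/70]
→ [182, 159, 55]

(1,0) stack=L1,L2,L3,L5; from [0,0,0]:
L1 α=4/5: [52/5, 192/5, 308/5]
L2 α=1/2: [251/5, 551/5, 279/5]
L3 α=2/3: [581/15, 727/5, 1699/15]
L5 α=1/3: [2437/45, 1694/15, 6263/45]
= [54, 113, 139]

(0,1) stack=L1,L2,L3,L5; from [0,0,0]:
+L1 (α=1/3) → [59, 127/3, 81]
+L2 (α=1/2) → [305/2, 289/6, 168]
+L3 (α=1) → [62, 52, 23]
+L5 (α=1/2) → [36, 33, 277/2]
= [36, 33, 138]

(1,1) stack=L1,L2,L3,L6; from [0,0,0]:
after L1 α=0: [0, 0, 0]
after L2 α=0: [0, 0, 0]
after L3 α=3/7: [111/7, 9/7, 33]
after L6 α=1/2: [1749/14, 869/7, 61]
rounded: [125, 124, 61]

query (0,2) [L1,L2,L3,L6,L7,L8] — begin 0,0,0
+L1 (α=1/3) → [81, 63, 85/3]
+L2 (α=7/8) → [949/8, 805/4, 4621/24]
+L3 (α=1/2) → [1181/16, 1557/8, 8149/48]
+L6 (α=2/7) → [12433/112, 10537/56, 59849/336]
+L7 (α=1/4) → [54547/448, 42979/224, 75529/448]
+L8 (α=1/5) → [73251/560, 55467/280, 97817/560]
→ [131, 198, 175]


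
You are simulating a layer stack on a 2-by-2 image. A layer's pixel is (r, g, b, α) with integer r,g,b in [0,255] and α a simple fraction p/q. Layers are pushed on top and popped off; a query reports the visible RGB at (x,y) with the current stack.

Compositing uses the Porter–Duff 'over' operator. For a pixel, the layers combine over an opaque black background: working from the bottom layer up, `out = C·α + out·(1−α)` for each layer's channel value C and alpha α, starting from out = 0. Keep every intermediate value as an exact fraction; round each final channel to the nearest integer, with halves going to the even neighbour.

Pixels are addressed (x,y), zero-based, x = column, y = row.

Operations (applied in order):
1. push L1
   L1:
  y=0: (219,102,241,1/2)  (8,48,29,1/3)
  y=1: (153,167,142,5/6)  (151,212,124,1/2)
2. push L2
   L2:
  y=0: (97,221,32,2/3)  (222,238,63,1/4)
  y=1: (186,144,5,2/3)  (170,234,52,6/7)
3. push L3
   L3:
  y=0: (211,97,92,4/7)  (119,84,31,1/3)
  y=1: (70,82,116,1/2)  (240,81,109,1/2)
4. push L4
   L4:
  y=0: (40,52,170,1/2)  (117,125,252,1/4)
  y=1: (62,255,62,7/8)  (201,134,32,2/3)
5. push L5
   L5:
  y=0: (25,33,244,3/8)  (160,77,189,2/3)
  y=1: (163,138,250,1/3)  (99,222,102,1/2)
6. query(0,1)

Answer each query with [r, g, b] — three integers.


at x=0,y=1 over L1,L2,L3,L4,L5:
L1 α=5/6: [255/2, 835/6, 355/3]
L2 α=2/3: [333/2, 2563/18, 385/9]
L3 α=1/2: [473/4, 4039/36, 1429/18]
L4 α=7/8: [2209/32, 68299/288, 9241/144]
L5 α=1/3: [4817/48, 88171/432, 27241/216]
→ [100, 204, 126]


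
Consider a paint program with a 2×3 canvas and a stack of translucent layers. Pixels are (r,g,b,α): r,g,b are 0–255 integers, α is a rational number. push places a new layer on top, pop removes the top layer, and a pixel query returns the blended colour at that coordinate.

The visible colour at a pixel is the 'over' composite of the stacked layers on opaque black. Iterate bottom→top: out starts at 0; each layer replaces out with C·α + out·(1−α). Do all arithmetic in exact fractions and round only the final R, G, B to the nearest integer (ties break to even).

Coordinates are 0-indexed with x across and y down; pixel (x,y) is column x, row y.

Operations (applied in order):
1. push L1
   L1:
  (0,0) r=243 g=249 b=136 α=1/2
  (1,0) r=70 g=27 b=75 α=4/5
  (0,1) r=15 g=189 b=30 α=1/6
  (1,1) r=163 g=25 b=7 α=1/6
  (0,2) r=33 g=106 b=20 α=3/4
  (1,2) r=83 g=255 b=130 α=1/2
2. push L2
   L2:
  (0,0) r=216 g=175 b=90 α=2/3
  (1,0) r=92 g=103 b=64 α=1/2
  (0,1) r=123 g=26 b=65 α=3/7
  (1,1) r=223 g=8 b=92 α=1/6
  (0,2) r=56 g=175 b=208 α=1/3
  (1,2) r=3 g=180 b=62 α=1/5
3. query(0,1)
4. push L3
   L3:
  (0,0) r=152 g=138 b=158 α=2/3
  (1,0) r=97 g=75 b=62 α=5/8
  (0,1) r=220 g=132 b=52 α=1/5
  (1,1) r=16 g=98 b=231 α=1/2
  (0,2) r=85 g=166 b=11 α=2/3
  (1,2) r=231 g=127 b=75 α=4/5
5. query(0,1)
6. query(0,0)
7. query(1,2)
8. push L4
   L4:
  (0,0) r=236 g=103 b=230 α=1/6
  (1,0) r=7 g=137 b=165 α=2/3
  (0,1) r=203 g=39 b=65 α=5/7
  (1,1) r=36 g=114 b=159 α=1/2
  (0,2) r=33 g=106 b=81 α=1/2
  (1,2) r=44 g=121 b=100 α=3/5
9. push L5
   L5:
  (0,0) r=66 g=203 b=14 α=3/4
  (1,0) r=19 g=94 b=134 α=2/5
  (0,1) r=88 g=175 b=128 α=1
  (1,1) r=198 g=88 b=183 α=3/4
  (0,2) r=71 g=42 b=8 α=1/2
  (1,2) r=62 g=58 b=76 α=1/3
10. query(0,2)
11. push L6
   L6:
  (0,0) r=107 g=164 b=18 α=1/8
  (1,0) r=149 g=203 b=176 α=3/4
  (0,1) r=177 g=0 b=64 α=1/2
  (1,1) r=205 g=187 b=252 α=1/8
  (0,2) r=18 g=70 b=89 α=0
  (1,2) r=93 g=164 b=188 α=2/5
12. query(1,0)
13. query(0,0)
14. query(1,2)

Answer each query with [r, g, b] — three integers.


query (0,1) [L1,L2] — begin 0,0,0
+L1 (α=1/6) → [5/2, 63/2, 5]
+L2 (α=3/7) → [379/7, 204/7, 215/7]
→ [54, 29, 31]

query (0,1) [L1,L2,L3] — begin 0,0,0
+L1 (α=1/6) → [5/2, 63/2, 5]
+L2 (α=3/7) → [379/7, 204/7, 215/7]
+L3 (α=1/5) → [3056/35, 348/7, 1224/35]
rounded: [87, 50, 35]

query (0,0) [L1,L2,L3] — begin 0,0,0
after L1 α=1/2: [243/2, 249/2, 68]
after L2 α=2/3: [369/2, 949/6, 248/3]
after L3 α=2/3: [977/6, 2605/18, 1196/9]
rounded: [163, 145, 133]

query (1,2) [L1,L2,L3] — begin 0,0,0
+L1 (α=1/2) → [83/2, 255/2, 65]
+L2 (α=1/5) → [169/5, 138, 322/5]
+L3 (α=4/5) → [4789/25, 646/5, 1822/25]
rounded: [192, 129, 73]

at x=0,y=2 over L1,L2,L3,L4,L5:
L1 α=3/4: [99/4, 159/2, 15]
L2 α=1/3: [211/6, 334/3, 238/3]
L3 α=2/3: [1231/18, 1330/9, 304/9]
L4 α=1/2: [1825/36, 1142/9, 1033/18]
L5 α=1/2: [4381/72, 760/9, 1177/36]
→ [61, 84, 33]

(1,0) stack=L1,L2,L3,L4,L5,L6; from [0,0,0]:
after L1 α=4/5: [56, 108/5, 60]
after L2 α=1/2: [74, 623/10, 62]
after L3 α=5/8: [707/8, 5619/80, 62]
after L4 α=2/3: [273/8, 27539/240, 392/3]
after L5 α=2/5: [1123/40, 42579/400, 132]
after L6 α=3/4: [19003/160, 286179/1600, 165]
rounded: [119, 179, 165]

(0,0) stack=L1,L2,L3,L4,L5,L6; from [0,0,0]:
L1 α=1/2: [243/2, 249/2, 68]
L2 α=2/3: [369/2, 949/6, 248/3]
L3 α=2/3: [977/6, 2605/18, 1196/9]
L4 α=1/6: [6301/36, 14879/108, 4025/27]
L5 α=3/4: [13429/144, 80651/432, 5159/108]
L6 α=1/8: [109411/1152, 635405/3456, 38057/864]
→ [95, 184, 44]

at x=1,y=2 over L1,L2,L3,L4,L5,L6:
after L1 α=1/2: [83/2, 255/2, 65]
after L2 α=1/5: [169/5, 138, 322/5]
after L3 α=4/5: [4789/25, 646/5, 1822/25]
after L4 α=3/5: [12878/125, 3107/25, 11144/125]
after L5 α=1/3: [33506/375, 7664/75, 10596/125]
after L6 α=2/5: [56756/625, 15864/125, 78788/625]
= [91, 127, 126]


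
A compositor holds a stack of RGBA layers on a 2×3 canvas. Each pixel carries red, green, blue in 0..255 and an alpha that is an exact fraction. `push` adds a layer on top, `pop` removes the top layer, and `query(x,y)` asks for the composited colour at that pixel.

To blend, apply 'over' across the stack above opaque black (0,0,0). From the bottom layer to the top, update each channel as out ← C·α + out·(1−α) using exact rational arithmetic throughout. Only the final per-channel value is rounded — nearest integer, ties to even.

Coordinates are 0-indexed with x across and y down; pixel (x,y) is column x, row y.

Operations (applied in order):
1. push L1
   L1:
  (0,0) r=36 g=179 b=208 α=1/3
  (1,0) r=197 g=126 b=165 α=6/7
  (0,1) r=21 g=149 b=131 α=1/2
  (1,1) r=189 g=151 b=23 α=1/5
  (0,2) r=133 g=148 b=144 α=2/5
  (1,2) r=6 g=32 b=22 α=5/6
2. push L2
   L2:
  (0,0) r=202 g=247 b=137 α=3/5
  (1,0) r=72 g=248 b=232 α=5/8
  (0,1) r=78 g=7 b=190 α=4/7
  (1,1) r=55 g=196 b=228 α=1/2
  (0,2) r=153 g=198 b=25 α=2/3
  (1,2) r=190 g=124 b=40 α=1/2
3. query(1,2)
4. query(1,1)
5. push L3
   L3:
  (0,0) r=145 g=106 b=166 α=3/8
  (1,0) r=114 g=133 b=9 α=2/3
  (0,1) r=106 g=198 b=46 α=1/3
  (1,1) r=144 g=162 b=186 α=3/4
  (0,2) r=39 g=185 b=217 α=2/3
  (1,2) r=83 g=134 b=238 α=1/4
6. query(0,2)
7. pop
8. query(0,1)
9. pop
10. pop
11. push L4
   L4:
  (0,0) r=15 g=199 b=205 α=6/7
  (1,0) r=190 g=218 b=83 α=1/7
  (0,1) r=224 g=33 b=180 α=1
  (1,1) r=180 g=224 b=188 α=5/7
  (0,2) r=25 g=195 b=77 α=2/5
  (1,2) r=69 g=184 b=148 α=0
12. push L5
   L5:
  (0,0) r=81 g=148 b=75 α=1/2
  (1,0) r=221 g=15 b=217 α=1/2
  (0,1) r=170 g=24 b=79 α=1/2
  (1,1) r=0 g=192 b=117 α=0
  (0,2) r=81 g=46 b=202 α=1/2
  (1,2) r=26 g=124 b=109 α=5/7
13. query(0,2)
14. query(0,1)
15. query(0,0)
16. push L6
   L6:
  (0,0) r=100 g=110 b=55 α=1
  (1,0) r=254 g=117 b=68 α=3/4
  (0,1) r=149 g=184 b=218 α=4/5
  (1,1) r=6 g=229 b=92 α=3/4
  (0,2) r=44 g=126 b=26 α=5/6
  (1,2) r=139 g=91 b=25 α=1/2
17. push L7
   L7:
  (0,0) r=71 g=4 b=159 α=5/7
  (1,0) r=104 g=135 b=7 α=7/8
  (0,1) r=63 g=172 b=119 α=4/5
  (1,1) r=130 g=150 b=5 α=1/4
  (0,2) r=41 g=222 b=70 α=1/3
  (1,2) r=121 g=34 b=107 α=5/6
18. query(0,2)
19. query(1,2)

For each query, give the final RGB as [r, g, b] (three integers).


at x=1,y=2 over L1,L2:
L1 α=5/6: [5, 80/3, 55/3]
L2 α=1/2: [195/2, 226/3, 175/6]
→ [98, 75, 29]

at x=1,y=1 over L1,L2:
after L1 α=1/5: [189/5, 151/5, 23/5]
after L2 α=1/2: [232/5, 1131/10, 1163/10]
= [46, 113, 116]

at x=0,y=2 over L1,L2,L3:
+L1 (α=2/5) → [266/5, 296/5, 288/5]
+L2 (α=2/3) → [1796/15, 2276/15, 538/15]
+L3 (α=2/3) → [2966/45, 7826/45, 7048/45]
→ [66, 174, 157]

at x=0,y=1 over L1,L2:
L1 α=1/2: [21/2, 149/2, 131/2]
L2 α=4/7: [687/14, 503/14, 1913/14]
= [49, 36, 137]

query (0,2) [L4,L5] — begin 0,0,0
after L4 α=2/5: [10, 78, 154/5]
after L5 α=1/2: [91/2, 62, 582/5]
→ [46, 62, 116]

(0,1) stack=L4,L5; from [0,0,0]:
+L4 (α=1) → [224, 33, 180]
+L5 (α=1/2) → [197, 57/2, 259/2]
= [197, 28, 130]

query (0,0) [L4,L5] — begin 0,0,0
after L4 α=6/7: [90/7, 1194/7, 1230/7]
after L5 α=1/2: [657/14, 1115/7, 1755/14]
rounded: [47, 159, 125]

(0,2) stack=L4,L5,L6,L7; from [0,0,0]:
L4 α=2/5: [10, 78, 154/5]
L5 α=1/2: [91/2, 62, 582/5]
L6 α=5/6: [177/4, 346/3, 616/15]
L7 α=1/3: [259/6, 1358/9, 2282/45]
→ [43, 151, 51]

query (1,2) [L4,L5,L6,L7] — begin 0,0,0
after L4 α=0: [0, 0, 0]
after L5 α=5/7: [130/7, 620/7, 545/7]
after L6 α=1/2: [1103/14, 1257/14, 360/7]
after L7 α=5/6: [3191/28, 3637/84, 4105/42]
→ [114, 43, 98]
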